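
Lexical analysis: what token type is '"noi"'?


Pattern: double-quoted sequence
Type: STRING_LITERAL


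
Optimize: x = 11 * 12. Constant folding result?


11 * 12 = 132 at compile time
Optimized: x = 132


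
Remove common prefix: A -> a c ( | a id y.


Common prefix: 'a'
Factored: A -> a A', A' -> c ( | id y


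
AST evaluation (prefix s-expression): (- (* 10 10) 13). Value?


Evaluate inner: (* 10 10) = 100
Evaluate root: (- 100 13) = 87
Result: 87


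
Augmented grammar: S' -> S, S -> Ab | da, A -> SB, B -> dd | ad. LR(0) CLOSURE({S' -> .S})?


Start: S' -> .S
For each item with dot before a nonterminal B, add B -> .γ for every B-production
Closure: [S' -> .S, S -> .Ab, S -> .da, A -> .SB]


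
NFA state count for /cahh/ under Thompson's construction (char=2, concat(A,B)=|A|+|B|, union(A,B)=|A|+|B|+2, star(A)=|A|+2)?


Syntax tree has 4 char leaf(s), 0 union(s), 0 star(s)
chars contribute 4×2 = 8; each union adds +2; each star adds +2
Total: 8 + 0 + 0 = 8 states


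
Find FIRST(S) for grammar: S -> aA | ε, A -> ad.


Per alternative of S: FIRST(aA) = {a}; FIRST(ε) = {ε}
FIRST(S) = {a, ε}


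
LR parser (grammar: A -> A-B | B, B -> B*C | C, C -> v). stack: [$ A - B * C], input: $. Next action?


handle 'B*C' on top
Action: reduce (B -> B*C)


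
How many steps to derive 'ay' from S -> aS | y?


Derivation: S => aS => ay
Steps: 2


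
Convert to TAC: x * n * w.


Break into single-operator statements:
t1 = x * n
t2 = t1 * w


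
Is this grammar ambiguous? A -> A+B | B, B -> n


precedence layered via separate nonterminal B: deterministic
Unambiguous


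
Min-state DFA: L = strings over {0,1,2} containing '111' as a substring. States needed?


KMP-style automaton: 3 progress states + 1 absorbing accept = 4
Minimal DFA: 4 states


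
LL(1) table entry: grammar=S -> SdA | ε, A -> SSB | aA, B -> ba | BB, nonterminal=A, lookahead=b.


For [A, b]: 'b' ∈ FIRST(SSB)
Entry: A -> SSB


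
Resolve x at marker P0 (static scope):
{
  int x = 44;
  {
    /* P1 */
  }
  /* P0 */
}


x declared in the same block as P0
x = 44


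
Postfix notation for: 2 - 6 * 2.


* has higher precedence, evaluate 6*2 first
Postfix: 2 6 2 * -


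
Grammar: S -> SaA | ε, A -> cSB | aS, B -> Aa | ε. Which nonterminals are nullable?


A nonterminal is nullable iff some alternative derives ε (directly, or every symbol in it is nullable)
Nullable: {B, S}


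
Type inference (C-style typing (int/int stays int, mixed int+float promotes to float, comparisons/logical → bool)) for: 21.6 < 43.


Operand types: float < int
Rule: comparison yields bool
Result type: bool


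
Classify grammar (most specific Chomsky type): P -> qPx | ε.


Single nonterminal LHS, but q^n x^n is not regular
Classification: Type 2 (Context-Free)


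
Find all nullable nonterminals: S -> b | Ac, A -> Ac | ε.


A nonterminal is nullable iff some alternative derives ε (directly, or every symbol in it is nullable)
Nullable: {A}


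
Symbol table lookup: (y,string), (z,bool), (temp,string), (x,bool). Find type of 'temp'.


Lookup 'temp' → type string


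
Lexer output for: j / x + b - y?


Scan left to right, longest-match per lexeme
Tokens: ID(j), OP(/), ID(x), OP(+), ID(b), OP(-), ID(y)


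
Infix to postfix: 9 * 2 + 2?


Left to right (same or higher precedence on left)
Postfix: 9 2 * 2 +


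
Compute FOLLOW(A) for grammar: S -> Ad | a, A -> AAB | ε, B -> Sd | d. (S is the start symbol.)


$ ∈ FOLLOW(S). For each A -> αBβ: add FIRST(β)\{ε} to FOLLOW(B); if β nullable, add FOLLOW(A).
FOLLOW(A) = {a, d}


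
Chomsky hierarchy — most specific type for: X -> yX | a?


Right-linear: every RHS is a terminal or a terminal followed by one nonterminal
Classification: Type 3 (Regular)


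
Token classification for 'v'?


Pattern: letter/underscore followed by alphanumerics, not a keyword
Type: IDENTIFIER


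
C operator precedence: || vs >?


'>' is relational (level 7); '||' is logical OR (level 1)
Higher level binds tighter
'>' has higher precedence than '||'


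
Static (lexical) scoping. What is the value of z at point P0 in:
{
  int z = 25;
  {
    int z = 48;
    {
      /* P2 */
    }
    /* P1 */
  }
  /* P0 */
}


z declared in the same block as P0
z = 25


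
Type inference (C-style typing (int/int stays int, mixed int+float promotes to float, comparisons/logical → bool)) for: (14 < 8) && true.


Operand types: bool && bool
Rule: logical operators take bool operands and yield bool
Result type: bool


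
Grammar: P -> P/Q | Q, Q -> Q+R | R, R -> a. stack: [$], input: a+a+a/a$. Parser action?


no handle on stack; shift 'a'
Action: shift


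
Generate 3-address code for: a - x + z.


Break into single-operator statements:
t1 = a - x
t2 = t1 + z


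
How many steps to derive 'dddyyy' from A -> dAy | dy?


Derivation: A => dAy => ddAyy => dddyyy
Steps: 3


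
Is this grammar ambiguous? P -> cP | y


right-linear, alternatives start with distinct terminals 'c' vs 'y': unique leftmost derivation
Unambiguous


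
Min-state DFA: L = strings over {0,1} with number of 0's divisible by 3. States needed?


Track (count of 0) mod 3: states 0..2, accept at 0
Minimal DFA: 3 states


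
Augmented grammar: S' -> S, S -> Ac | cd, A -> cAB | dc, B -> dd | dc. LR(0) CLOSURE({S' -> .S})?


Start: S' -> .S
For each item with dot before a nonterminal B, add B -> .γ for every B-production
Closure: [S' -> .S, S -> .Ac, S -> .cd, A -> .cAB, A -> .dc]


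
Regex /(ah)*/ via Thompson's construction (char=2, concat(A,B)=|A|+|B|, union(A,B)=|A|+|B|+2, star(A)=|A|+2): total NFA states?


Syntax tree has 2 char leaf(s), 0 union(s), 1 star(s)
chars contribute 2×2 = 4; each union adds +2; each star adds +2
Total: 4 + 0 + 2 = 6 states


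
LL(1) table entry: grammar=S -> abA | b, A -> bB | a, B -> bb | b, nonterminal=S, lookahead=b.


For [S, b]: 'b' ∈ FIRST(b)
Entry: S -> b


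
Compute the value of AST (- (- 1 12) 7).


Evaluate inner: (- 1 12) = -11
Evaluate root: (- -11 7) = -18
Result: -18


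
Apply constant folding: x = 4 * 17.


4 * 17 = 68 at compile time
Optimized: x = 68


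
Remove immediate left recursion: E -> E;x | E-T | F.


Left-recursive alternatives: E;x, E-T; non-recursive: F
Introduce E': E -> FE', E' -> ;xE' | -TE' | ε


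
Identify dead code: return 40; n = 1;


statement follows a return and is unreachable
Dead: 'n = 1'


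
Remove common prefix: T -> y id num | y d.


Common prefix: 'y'
Factored: T -> y T', T' -> id num | d


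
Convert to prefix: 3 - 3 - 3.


left-to-right (same/higher precedence on left): tree is (- (- 3 3) 3)
Prefix: - - 3 3 3


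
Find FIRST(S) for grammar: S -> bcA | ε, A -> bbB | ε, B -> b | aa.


Per alternative of S: FIRST(bcA) = {b}; FIRST(ε) = {ε}
FIRST(S) = {b, ε}


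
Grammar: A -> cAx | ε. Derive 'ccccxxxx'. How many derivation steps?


Derivation: A => cAx => ccAxx => cccAxxx => ccccAxxxx => ccccxxxx
Steps: 5


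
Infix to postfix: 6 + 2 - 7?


Left to right (same or higher precedence on left)
Postfix: 6 2 + 7 -


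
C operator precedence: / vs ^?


'/' is multiplicative (level 10); '^' is bitwise XOR (level 4)
Higher level binds tighter
'/' has higher precedence than '^'


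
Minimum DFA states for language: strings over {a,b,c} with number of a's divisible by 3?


Track (count of a) mod 3: states 0..2, accept at 0
Minimal DFA: 3 states


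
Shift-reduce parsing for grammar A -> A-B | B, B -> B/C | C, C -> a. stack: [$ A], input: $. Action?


start symbol A on stack, input exhausted
Action: accept


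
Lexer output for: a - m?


Scan left to right, longest-match per lexeme
Tokens: ID(a), OP(-), ID(m)


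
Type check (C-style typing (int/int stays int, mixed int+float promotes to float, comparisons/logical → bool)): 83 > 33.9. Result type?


Operand types: int > float
Rule: comparison yields bool
Result type: bool


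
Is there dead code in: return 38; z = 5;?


statement follows a return and is unreachable
Dead: 'z = 5'


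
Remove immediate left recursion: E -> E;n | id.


Left-recursive alternatives: E;n; non-recursive: id
Introduce E': E -> idE', E' -> ;nE' | ε


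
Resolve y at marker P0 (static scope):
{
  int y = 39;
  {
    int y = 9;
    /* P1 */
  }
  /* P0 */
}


y declared in the same block as P0
y = 39


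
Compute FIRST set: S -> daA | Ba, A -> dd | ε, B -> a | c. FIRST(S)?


Per alternative of S: FIRST(daA) = {d}; FIRST(Ba) = {a, c}
FIRST(S) = {a, c, d}


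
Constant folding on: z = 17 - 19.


17 - 19 = -2 at compile time
Optimized: z = -2


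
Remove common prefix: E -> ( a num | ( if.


Common prefix: '('
Factored: E -> ( E', E' -> a num | if


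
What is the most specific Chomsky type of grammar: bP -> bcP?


LHS has context (more than one symbol) and |LHS| ≤ |RHS|
Classification: Type 1 (Context-Sensitive)


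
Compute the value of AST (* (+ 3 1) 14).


Evaluate inner: (+ 3 1) = 4
Evaluate root: (* 4 14) = 56
Result: 56


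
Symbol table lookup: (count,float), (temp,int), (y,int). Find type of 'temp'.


Lookup 'temp' → type int


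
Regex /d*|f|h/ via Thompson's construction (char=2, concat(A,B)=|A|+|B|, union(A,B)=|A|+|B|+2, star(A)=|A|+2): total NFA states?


Syntax tree has 3 char leaf(s), 2 union(s), 1 star(s)
chars contribute 3×2 = 6; each union adds +2; each star adds +2
Total: 6 + 4 + 2 = 12 states


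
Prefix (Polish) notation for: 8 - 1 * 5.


'*' binds tighter: tree is (- 8 (* 1 5))
Prefix: - 8 * 1 5


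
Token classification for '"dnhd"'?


Pattern: double-quoted sequence
Type: STRING_LITERAL


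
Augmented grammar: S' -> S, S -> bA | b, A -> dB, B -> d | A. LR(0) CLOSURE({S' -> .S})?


Start: S' -> .S
For each item with dot before a nonterminal B, add B -> .γ for every B-production
Closure: [S' -> .S, S -> .bA, S -> .b]


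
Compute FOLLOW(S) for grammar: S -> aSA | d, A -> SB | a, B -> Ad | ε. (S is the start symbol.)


$ ∈ FOLLOW(S). For each A -> αBβ: add FIRST(β)\{ε} to FOLLOW(B); if β nullable, add FOLLOW(A).
FOLLOW(S) = {$, a, d}


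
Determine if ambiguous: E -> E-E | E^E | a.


'a-a^a' has two parse trees (no precedence encoded between - and ^)
Ambiguous


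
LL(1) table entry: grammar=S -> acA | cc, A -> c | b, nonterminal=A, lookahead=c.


For [A, c]: 'c' ∈ FIRST(c)
Entry: A -> c


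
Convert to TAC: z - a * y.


Break into single-operator statements:
t1 = a * y
t2 = z - t1


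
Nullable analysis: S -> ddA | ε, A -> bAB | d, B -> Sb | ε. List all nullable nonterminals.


A nonterminal is nullable iff some alternative derives ε (directly, or every symbol in it is nullable)
Nullable: {B, S}


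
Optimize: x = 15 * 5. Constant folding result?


15 * 5 = 75 at compile time
Optimized: x = 75


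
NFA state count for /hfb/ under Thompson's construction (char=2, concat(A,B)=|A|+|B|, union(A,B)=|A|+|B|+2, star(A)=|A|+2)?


Syntax tree has 3 char leaf(s), 0 union(s), 0 star(s)
chars contribute 3×2 = 6; each union adds +2; each star adds +2
Total: 6 + 0 + 0 = 6 states


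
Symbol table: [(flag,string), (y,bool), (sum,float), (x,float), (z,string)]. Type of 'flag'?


Lookup 'flag' → type string


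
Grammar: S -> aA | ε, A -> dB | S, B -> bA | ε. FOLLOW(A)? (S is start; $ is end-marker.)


$ ∈ FOLLOW(S). For each A -> αBβ: add FIRST(β)\{ε} to FOLLOW(B); if β nullable, add FOLLOW(A).
FOLLOW(A) = {$}


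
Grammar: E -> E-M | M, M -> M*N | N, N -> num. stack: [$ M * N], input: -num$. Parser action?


handle 'M*N' on top
Action: reduce (M -> M*N)


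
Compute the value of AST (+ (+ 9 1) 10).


Evaluate inner: (+ 9 1) = 10
Evaluate root: (+ 10 10) = 20
Result: 20


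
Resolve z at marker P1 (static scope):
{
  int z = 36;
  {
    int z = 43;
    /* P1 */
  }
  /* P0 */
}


z declared in the same block as P1
z = 43


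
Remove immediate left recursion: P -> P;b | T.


Left-recursive alternatives: P;b; non-recursive: T
Introduce P': P -> TP', P' -> ;bP' | ε


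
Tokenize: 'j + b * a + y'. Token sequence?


Scan left to right, longest-match per lexeme
Tokens: ID(j), OP(+), ID(b), OP(*), ID(a), OP(+), ID(y)


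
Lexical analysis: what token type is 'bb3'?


Pattern: letter/underscore followed by alphanumerics, not a keyword
Type: IDENTIFIER


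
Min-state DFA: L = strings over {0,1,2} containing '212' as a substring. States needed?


KMP-style automaton: 3 progress states + 1 absorbing accept = 4
Minimal DFA: 4 states


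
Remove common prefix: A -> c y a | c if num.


Common prefix: 'c'
Factored: A -> c A', A' -> y a | if num


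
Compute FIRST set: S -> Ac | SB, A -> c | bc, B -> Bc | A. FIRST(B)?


Per alternative of B: FIRST(Bc) = {b, c}; FIRST(A) = {b, c}
FIRST(B) = {b, c}


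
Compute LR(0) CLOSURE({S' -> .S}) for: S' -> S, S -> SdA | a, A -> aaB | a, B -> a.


Start: S' -> .S
For each item with dot before a nonterminal B, add B -> .γ for every B-production
Closure: [S' -> .S, S -> .SdA, S -> .a]


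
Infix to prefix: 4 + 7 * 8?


'*' binds tighter: tree is (+ 4 (* 7 8))
Prefix: + 4 * 7 8


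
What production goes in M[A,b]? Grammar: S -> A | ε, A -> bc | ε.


For [A, b]: 'b' ∈ FIRST(bc)
Entry: A -> bc


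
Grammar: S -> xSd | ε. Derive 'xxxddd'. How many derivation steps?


Derivation: S => xSd => xxSdd => xxxSddd => xxxddd
Steps: 4


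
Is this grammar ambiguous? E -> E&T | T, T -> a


precedence layered via separate nonterminal T: deterministic
Unambiguous


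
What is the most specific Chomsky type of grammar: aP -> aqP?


LHS has context (more than one symbol) and |LHS| ≤ |RHS|
Classification: Type 1 (Context-Sensitive)


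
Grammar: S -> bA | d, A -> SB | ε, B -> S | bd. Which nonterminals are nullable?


A nonterminal is nullable iff some alternative derives ε (directly, or every symbol in it is nullable)
Nullable: {A}


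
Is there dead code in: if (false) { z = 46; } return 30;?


condition is constant false, so the whole block is unreachable
Dead: 'if (false) { z = 46; }'


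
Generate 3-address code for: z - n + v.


Break into single-operator statements:
t1 = z - n
t2 = t1 + v


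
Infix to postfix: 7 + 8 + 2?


Left to right (same or higher precedence on left)
Postfix: 7 8 + 2 +


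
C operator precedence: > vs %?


'%' is multiplicative (level 10); '>' is relational (level 7)
Higher level binds tighter
'%' has higher precedence than '>'


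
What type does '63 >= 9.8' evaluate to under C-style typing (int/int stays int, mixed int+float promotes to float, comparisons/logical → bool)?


Operand types: int >= float
Rule: comparison yields bool
Result type: bool


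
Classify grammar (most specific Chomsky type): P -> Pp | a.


Left-linear: every RHS is a terminal or one nonterminal followed by a terminal
Classification: Type 3 (Regular)


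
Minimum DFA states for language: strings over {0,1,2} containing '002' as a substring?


KMP-style automaton: 3 progress states + 1 absorbing accept = 4
Minimal DFA: 4 states


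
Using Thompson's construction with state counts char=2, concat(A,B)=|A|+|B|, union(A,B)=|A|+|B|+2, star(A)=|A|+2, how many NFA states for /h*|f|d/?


Syntax tree has 3 char leaf(s), 2 union(s), 1 star(s)
chars contribute 3×2 = 6; each union adds +2; each star adds +2
Total: 6 + 4 + 2 = 12 states


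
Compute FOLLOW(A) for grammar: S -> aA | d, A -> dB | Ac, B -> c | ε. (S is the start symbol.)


$ ∈ FOLLOW(S). For each A -> αBβ: add FIRST(β)\{ε} to FOLLOW(B); if β nullable, add FOLLOW(A).
FOLLOW(A) = {$, c}


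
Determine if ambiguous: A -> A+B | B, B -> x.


precedence layered via separate nonterminal B: deterministic
Unambiguous


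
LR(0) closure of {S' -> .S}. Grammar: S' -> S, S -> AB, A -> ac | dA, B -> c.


Start: S' -> .S
For each item with dot before a nonterminal B, add B -> .γ for every B-production
Closure: [S' -> .S, S -> .AB, A -> .ac, A -> .dA]


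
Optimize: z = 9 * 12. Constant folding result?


9 * 12 = 108 at compile time
Optimized: z = 108


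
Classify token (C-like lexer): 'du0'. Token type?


Pattern: letter/underscore followed by alphanumerics, not a keyword
Type: IDENTIFIER


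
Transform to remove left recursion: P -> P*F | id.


Left-recursive alternatives: P*F; non-recursive: id
Introduce P': P -> idP', P' -> *FP' | ε


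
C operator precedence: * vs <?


'*' is multiplicative (level 10); '<' is relational (level 7)
Higher level binds tighter
'*' has higher precedence than '<'


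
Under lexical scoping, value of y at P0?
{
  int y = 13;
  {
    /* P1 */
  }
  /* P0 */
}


y declared in the same block as P0
y = 13


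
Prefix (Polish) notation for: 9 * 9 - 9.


left-to-right (same/higher precedence on left): tree is (- (* 9 9) 9)
Prefix: - * 9 9 9


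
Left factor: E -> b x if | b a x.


Common prefix: 'b'
Factored: E -> b E', E' -> x if | a x


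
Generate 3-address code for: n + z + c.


Break into single-operator statements:
t1 = n + z
t2 = t1 + c


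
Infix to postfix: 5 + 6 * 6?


* has higher precedence, evaluate 6*6 first
Postfix: 5 6 6 * +


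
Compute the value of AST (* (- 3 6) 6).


Evaluate inner: (- 3 6) = -3
Evaluate root: (* -3 6) = -18
Result: -18


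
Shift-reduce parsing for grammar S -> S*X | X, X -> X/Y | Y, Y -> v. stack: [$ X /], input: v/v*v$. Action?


no handle; shift 'v'
Action: shift


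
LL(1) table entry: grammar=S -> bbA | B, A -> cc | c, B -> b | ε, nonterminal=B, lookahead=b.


For [B, b]: 'b' ∈ FIRST(b)
Entry: B -> b


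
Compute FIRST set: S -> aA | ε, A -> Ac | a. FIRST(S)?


Per alternative of S: FIRST(aA) = {a}; FIRST(ε) = {ε}
FIRST(S) = {a, ε}


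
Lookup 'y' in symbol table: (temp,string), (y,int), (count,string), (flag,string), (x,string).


Lookup 'y' → type int


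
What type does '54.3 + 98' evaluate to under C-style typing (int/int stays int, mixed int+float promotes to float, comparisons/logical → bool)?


Operand types: float + int
Rule: mixed int/float promotes to float; int/int stays int
Result type: float


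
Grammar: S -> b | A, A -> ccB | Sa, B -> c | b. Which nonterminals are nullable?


A nonterminal is nullable iff some alternative derives ε (directly, or every symbol in it is nullable)
Nullable: {}


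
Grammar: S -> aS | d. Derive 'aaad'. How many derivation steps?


Derivation: S => aS => aaS => aaaS => aaad
Steps: 4


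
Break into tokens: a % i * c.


Scan left to right, longest-match per lexeme
Tokens: ID(a), OP(%), ID(i), OP(*), ID(c)


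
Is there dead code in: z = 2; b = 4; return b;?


z is assigned but never read
Dead: 'z = 2'


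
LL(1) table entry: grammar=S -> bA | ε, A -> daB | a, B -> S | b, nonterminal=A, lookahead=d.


For [A, d]: 'd' ∈ FIRST(daB)
Entry: A -> daB


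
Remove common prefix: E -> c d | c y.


Common prefix: 'c'
Factored: E -> c E', E' -> d | y


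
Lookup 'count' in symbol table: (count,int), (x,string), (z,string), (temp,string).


Lookup 'count' → type int


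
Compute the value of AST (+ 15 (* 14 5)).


Evaluate inner: (* 14 5) = 70
Evaluate root: (+ 15 70) = 85
Result: 85


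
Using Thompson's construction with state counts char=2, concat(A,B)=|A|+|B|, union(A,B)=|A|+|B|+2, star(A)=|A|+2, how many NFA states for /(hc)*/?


Syntax tree has 2 char leaf(s), 0 union(s), 1 star(s)
chars contribute 2×2 = 4; each union adds +2; each star adds +2
Total: 4 + 0 + 2 = 6 states


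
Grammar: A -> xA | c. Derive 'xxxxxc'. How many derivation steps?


Derivation: A => xA => xxA => xxxA => xxxxA => xxxxxA => xxxxxc
Steps: 6


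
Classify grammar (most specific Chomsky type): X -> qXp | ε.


Single nonterminal LHS, but q^n p^n is not regular
Classification: Type 2 (Context-Free)


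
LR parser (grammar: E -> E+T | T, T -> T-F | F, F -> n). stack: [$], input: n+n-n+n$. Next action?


no handle on stack; shift 'n'
Action: shift


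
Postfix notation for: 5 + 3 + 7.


Left to right (same or higher precedence on left)
Postfix: 5 3 + 7 +


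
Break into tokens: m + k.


Scan left to right, longest-match per lexeme
Tokens: ID(m), OP(+), ID(k)


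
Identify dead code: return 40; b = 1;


statement follows a return and is unreachable
Dead: 'b = 1'


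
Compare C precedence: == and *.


'*' is multiplicative (level 10); '==' is equality (level 6)
Higher level binds tighter
'*' has higher precedence than '=='


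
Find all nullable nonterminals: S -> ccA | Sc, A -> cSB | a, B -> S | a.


A nonterminal is nullable iff some alternative derives ε (directly, or every symbol in it is nullable)
Nullable: {}


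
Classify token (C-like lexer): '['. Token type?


Pattern: delimiter/punctuation
Type: PUNCTUATION


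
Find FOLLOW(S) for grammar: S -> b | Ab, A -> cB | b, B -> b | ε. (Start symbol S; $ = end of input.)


$ ∈ FOLLOW(S). For each A -> αBβ: add FIRST(β)\{ε} to FOLLOW(B); if β nullable, add FOLLOW(A).
FOLLOW(S) = {$}


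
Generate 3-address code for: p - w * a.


Break into single-operator statements:
t1 = w * a
t2 = p - t1


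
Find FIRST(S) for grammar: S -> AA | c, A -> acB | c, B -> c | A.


Per alternative of S: FIRST(AA) = {a, c}; FIRST(c) = {c}
FIRST(S) = {a, c}


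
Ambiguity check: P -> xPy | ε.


balanced x^n…y^n: each string has a unique parse
Unambiguous


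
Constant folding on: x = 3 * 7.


3 * 7 = 21 at compile time
Optimized: x = 21


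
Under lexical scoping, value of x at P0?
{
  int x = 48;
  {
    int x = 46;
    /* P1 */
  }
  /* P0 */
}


x declared in the same block as P0
x = 48


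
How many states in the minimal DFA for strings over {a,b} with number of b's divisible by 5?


Track (count of b) mod 5: states 0..4, accept at 0
Minimal DFA: 5 states


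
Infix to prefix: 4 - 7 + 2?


left-to-right (same/higher precedence on left): tree is (+ (- 4 7) 2)
Prefix: + - 4 7 2


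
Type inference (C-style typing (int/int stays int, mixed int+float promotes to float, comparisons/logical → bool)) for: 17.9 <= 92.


Operand types: float <= int
Rule: comparison yields bool
Result type: bool


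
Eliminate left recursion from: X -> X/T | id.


Left-recursive alternatives: X/T; non-recursive: id
Introduce X': X -> idX', X' -> /TX' | ε


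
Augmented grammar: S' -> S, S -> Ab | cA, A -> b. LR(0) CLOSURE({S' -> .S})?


Start: S' -> .S
For each item with dot before a nonterminal B, add B -> .γ for every B-production
Closure: [S' -> .S, S -> .Ab, S -> .cA, A -> .b]


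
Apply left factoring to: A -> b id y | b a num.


Common prefix: 'b'
Factored: A -> b A', A' -> id y | a num


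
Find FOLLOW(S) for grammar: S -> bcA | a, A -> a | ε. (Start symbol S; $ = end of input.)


$ ∈ FOLLOW(S). For each A -> αBβ: add FIRST(β)\{ε} to FOLLOW(B); if β nullable, add FOLLOW(A).
FOLLOW(S) = {$}


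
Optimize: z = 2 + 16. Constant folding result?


2 + 16 = 18 at compile time
Optimized: z = 18


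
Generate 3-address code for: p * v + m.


Break into single-operator statements:
t1 = p * v
t2 = t1 + m


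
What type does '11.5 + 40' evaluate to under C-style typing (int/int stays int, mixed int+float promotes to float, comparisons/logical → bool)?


Operand types: float + int
Rule: mixed int/float promotes to float; int/int stays int
Result type: float


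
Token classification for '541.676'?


Pattern: digits with a decimal point
Type: FLOAT_LITERAL


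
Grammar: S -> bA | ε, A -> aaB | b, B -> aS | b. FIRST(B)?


Per alternative of B: FIRST(aS) = {a}; FIRST(b) = {b}
FIRST(B) = {a, b}


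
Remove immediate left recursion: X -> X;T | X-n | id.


Left-recursive alternatives: X;T, X-n; non-recursive: id
Introduce X': X -> idX', X' -> ;TX' | -nX' | ε


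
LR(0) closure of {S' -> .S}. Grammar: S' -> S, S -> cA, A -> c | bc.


Start: S' -> .S
For each item with dot before a nonterminal B, add B -> .γ for every B-production
Closure: [S' -> .S, S -> .cA]


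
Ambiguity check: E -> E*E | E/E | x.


'x*x/x' has two parse trees (no precedence encoded between * and /)
Ambiguous


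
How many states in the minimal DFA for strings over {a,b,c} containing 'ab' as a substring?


KMP-style automaton: 2 progress states + 1 absorbing accept = 3
Minimal DFA: 3 states


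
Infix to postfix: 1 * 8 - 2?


Left to right (same or higher precedence on left)
Postfix: 1 8 * 2 -


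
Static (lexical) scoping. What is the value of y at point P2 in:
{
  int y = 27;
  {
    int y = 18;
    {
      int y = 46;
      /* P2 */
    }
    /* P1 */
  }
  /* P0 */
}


y declared in the same block as P2
y = 46


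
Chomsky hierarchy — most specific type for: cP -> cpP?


LHS has context (more than one symbol) and |LHS| ≤ |RHS|
Classification: Type 1 (Context-Sensitive)


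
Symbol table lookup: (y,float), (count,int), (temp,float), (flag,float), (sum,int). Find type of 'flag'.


Lookup 'flag' → type float


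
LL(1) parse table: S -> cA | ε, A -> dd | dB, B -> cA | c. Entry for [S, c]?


For [S, c]: 'c' ∈ FIRST(cA)
Entry: S -> cA


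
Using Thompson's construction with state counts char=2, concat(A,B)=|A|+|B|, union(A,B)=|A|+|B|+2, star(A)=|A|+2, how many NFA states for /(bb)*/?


Syntax tree has 2 char leaf(s), 0 union(s), 1 star(s)
chars contribute 2×2 = 4; each union adds +2; each star adds +2
Total: 4 + 0 + 2 = 6 states


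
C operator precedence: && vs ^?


'^' is bitwise XOR (level 4); '&&' is logical AND (level 2)
Higher level binds tighter
'^' has higher precedence than '&&'


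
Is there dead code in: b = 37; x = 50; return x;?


b is assigned but never read
Dead: 'b = 37'


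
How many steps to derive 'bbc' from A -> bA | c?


Derivation: A => bA => bbA => bbc
Steps: 3


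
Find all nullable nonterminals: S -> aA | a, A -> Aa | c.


A nonterminal is nullable iff some alternative derives ε (directly, or every symbol in it is nullable)
Nullable: {}


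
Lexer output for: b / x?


Scan left to right, longest-match per lexeme
Tokens: ID(b), OP(/), ID(x)


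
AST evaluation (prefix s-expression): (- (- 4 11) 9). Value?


Evaluate inner: (- 4 11) = -7
Evaluate root: (- -7 9) = -16
Result: -16


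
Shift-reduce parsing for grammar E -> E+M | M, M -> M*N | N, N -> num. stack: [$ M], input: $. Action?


lookahead ∉ {*} so M won't extend; reduce E -> M
Action: reduce (E -> M)


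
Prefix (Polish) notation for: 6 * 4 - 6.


left-to-right (same/higher precedence on left): tree is (- (* 6 4) 6)
Prefix: - * 6 4 6


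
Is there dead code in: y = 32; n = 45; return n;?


y is assigned but never read
Dead: 'y = 32'


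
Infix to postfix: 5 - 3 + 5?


Left to right (same or higher precedence on left)
Postfix: 5 3 - 5 +


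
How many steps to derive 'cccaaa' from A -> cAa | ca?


Derivation: A => cAa => ccAaa => cccaaa
Steps: 3


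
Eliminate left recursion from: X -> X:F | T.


Left-recursive alternatives: X:F; non-recursive: T
Introduce X': X -> TX', X' -> :FX' | ε


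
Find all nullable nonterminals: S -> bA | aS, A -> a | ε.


A nonterminal is nullable iff some alternative derives ε (directly, or every symbol in it is nullable)
Nullable: {A}


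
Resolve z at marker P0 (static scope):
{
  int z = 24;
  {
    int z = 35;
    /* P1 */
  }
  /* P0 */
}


z declared in the same block as P0
z = 24


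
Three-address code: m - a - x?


Break into single-operator statements:
t1 = m - a
t2 = t1 - x


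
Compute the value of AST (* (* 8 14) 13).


Evaluate inner: (* 8 14) = 112
Evaluate root: (* 112 13) = 1456
Result: 1456


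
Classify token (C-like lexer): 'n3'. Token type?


Pattern: letter/underscore followed by alphanumerics, not a keyword
Type: IDENTIFIER


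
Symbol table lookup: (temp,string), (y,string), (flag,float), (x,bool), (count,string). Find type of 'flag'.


Lookup 'flag' → type float


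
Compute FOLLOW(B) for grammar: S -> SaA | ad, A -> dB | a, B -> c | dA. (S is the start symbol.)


$ ∈ FOLLOW(S). For each A -> αBβ: add FIRST(β)\{ε} to FOLLOW(B); if β nullable, add FOLLOW(A).
FOLLOW(B) = {$, a}


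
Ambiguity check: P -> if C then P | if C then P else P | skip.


dangling else: 'if C then if C then skip else skip' parses two ways
Ambiguous


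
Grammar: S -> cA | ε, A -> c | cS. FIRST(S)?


Per alternative of S: FIRST(cA) = {c}; FIRST(ε) = {ε}
FIRST(S) = {c, ε}


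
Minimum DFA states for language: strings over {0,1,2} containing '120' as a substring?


KMP-style automaton: 3 progress states + 1 absorbing accept = 4
Minimal DFA: 4 states


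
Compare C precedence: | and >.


'>' is relational (level 7); '|' is bitwise OR (level 3)
Higher level binds tighter
'>' has higher precedence than '|'


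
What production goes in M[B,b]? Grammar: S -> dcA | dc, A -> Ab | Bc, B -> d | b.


For [B, b]: 'b' ∈ FIRST(b)
Entry: B -> b


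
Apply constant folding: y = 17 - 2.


17 - 2 = 15 at compile time
Optimized: y = 15


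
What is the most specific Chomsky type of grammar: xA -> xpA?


LHS has context (more than one symbol) and |LHS| ≤ |RHS|
Classification: Type 1 (Context-Sensitive)


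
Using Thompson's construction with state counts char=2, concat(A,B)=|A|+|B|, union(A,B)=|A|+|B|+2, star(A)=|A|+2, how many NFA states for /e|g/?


Syntax tree has 2 char leaf(s), 1 union(s), 0 star(s)
chars contribute 2×2 = 4; each union adds +2; each star adds +2
Total: 4 + 2 + 0 = 6 states


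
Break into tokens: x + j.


Scan left to right, longest-match per lexeme
Tokens: ID(x), OP(+), ID(j)


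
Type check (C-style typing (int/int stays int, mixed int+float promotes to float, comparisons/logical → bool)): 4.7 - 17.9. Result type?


Operand types: float - float
Rule: mixed int/float promotes to float; int/int stays int
Result type: float


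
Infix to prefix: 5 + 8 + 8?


left-to-right (same/higher precedence on left): tree is (+ (+ 5 8) 8)
Prefix: + + 5 8 8


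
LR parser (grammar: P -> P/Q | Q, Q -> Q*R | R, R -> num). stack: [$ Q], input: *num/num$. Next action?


shift '*' to continue Q -> Q*R
Action: shift


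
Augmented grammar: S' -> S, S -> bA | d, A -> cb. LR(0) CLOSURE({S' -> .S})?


Start: S' -> .S
For each item with dot before a nonterminal B, add B -> .γ for every B-production
Closure: [S' -> .S, S -> .bA, S -> .d]


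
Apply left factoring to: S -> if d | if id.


Common prefix: 'if'
Factored: S -> if S', S' -> d | id


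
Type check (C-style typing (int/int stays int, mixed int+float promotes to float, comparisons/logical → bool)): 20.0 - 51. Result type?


Operand types: float - int
Rule: mixed int/float promotes to float; int/int stays int
Result type: float


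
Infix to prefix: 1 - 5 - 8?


left-to-right (same/higher precedence on left): tree is (- (- 1 5) 8)
Prefix: - - 1 5 8


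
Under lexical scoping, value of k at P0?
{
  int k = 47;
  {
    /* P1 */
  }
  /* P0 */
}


k declared in the same block as P0
k = 47


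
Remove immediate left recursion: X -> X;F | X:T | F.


Left-recursive alternatives: X;F, X:T; non-recursive: F
Introduce X': X -> FX', X' -> ;FX' | :TX' | ε


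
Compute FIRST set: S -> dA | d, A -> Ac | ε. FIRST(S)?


Per alternative of S: FIRST(dA) = {d}; FIRST(d) = {d}
FIRST(S) = {d}


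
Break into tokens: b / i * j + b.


Scan left to right, longest-match per lexeme
Tokens: ID(b), OP(/), ID(i), OP(*), ID(j), OP(+), ID(b)


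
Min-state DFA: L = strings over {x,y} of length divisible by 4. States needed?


Track length mod 4: states 0..3, accept at 0
Minimal DFA: 4 states


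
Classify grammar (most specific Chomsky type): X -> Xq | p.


Left-linear: every RHS is a terminal or one nonterminal followed by a terminal
Classification: Type 3 (Regular)


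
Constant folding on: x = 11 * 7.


11 * 7 = 77 at compile time
Optimized: x = 77


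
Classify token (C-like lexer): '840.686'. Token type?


Pattern: digits with a decimal point
Type: FLOAT_LITERAL


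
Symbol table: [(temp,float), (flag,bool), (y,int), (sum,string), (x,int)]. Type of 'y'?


Lookup 'y' → type int


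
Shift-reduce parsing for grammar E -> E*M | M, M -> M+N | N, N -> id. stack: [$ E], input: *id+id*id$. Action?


shift '*' to continue E -> E*M
Action: shift


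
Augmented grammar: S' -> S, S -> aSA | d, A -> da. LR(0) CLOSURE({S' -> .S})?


Start: S' -> .S
For each item with dot before a nonterminal B, add B -> .γ for every B-production
Closure: [S' -> .S, S -> .aSA, S -> .d]


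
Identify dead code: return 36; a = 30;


statement follows a return and is unreachable
Dead: 'a = 30'


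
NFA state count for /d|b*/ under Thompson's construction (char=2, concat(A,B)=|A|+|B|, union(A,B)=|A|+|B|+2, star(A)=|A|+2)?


Syntax tree has 2 char leaf(s), 1 union(s), 1 star(s)
chars contribute 2×2 = 4; each union adds +2; each star adds +2
Total: 4 + 2 + 2 = 8 states


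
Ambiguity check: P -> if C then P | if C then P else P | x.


dangling else: 'if C then if C then x else x' parses two ways
Ambiguous


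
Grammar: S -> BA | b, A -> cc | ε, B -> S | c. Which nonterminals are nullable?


A nonterminal is nullable iff some alternative derives ε (directly, or every symbol in it is nullable)
Nullable: {A}


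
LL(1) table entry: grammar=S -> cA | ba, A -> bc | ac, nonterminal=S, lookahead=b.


For [S, b]: 'b' ∈ FIRST(ba)
Entry: S -> ba


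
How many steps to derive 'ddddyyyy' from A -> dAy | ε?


Derivation: A => dAy => ddAyy => dddAyyy => ddddAyyyy => ddddyyyy
Steps: 5


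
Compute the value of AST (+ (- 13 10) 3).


Evaluate inner: (- 13 10) = 3
Evaluate root: (+ 3 3) = 6
Result: 6


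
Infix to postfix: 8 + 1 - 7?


Left to right (same or higher precedence on left)
Postfix: 8 1 + 7 -


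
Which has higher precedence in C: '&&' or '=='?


'==' is equality (level 6); '&&' is logical AND (level 2)
Higher level binds tighter
'==' has higher precedence than '&&'


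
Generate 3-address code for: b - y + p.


Break into single-operator statements:
t1 = b - y
t2 = t1 + p


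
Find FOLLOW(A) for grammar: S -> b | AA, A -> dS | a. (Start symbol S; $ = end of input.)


$ ∈ FOLLOW(S). For each A -> αBβ: add FIRST(β)\{ε} to FOLLOW(B); if β nullable, add FOLLOW(A).
FOLLOW(A) = {$, a, d}


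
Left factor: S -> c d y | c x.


Common prefix: 'c'
Factored: S -> c S', S' -> d y | x


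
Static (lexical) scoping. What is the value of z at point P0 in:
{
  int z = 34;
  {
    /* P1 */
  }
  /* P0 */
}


z declared in the same block as P0
z = 34


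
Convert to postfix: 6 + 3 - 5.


Left to right (same or higher precedence on left)
Postfix: 6 3 + 5 -


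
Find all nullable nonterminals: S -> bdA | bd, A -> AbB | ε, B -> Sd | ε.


A nonterminal is nullable iff some alternative derives ε (directly, or every symbol in it is nullable)
Nullable: {A, B}


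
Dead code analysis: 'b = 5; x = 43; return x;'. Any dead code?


b is assigned but never read
Dead: 'b = 5'


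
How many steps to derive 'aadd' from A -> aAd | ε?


Derivation: A => aAd => aaAdd => aadd
Steps: 3


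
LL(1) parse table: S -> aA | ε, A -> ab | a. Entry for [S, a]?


For [S, a]: 'a' ∈ FIRST(aA)
Entry: S -> aA


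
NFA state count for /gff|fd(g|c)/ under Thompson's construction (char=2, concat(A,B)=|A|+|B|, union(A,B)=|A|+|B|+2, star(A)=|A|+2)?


Syntax tree has 7 char leaf(s), 2 union(s), 0 star(s)
chars contribute 7×2 = 14; each union adds +2; each star adds +2
Total: 14 + 4 + 0 = 18 states


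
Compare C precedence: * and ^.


'*' is multiplicative (level 10); '^' is bitwise XOR (level 4)
Higher level binds tighter
'*' has higher precedence than '^'


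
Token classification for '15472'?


Pattern: digits only
Type: INTEGER_LITERAL


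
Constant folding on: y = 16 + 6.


16 + 6 = 22 at compile time
Optimized: y = 22


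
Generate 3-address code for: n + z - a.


Break into single-operator statements:
t1 = n + z
t2 = t1 - a


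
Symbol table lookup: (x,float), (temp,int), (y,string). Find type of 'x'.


Lookup 'x' → type float


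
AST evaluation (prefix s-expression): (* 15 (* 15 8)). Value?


Evaluate inner: (* 15 8) = 120
Evaluate root: (* 15 120) = 1800
Result: 1800


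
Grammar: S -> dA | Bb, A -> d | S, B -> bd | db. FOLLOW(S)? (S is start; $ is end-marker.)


$ ∈ FOLLOW(S). For each A -> αBβ: add FIRST(β)\{ε} to FOLLOW(B); if β nullable, add FOLLOW(A).
FOLLOW(S) = {$}


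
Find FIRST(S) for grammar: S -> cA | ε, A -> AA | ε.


Per alternative of S: FIRST(cA) = {c}; FIRST(ε) = {ε}
FIRST(S) = {c, ε}


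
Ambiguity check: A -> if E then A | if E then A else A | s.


dangling else: 'if E then if E then s else s' parses two ways
Ambiguous


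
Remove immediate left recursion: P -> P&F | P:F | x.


Left-recursive alternatives: P&F, P:F; non-recursive: x
Introduce P': P -> xP', P' -> &FP' | :FP' | ε


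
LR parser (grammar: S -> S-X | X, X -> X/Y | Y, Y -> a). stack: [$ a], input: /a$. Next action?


'a' on top is the handle for Y -> a
Action: reduce (Y -> a)


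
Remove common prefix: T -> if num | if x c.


Common prefix: 'if'
Factored: T -> if T', T' -> num | x c


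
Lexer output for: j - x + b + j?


Scan left to right, longest-match per lexeme
Tokens: ID(j), OP(-), ID(x), OP(+), ID(b), OP(+), ID(j)


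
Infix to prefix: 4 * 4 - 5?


left-to-right (same/higher precedence on left): tree is (- (* 4 4) 5)
Prefix: - * 4 4 5


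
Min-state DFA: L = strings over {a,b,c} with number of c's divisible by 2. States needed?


Track (count of c) mod 2: states 0..1, accept at 0
Minimal DFA: 2 states


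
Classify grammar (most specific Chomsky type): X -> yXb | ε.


Single nonterminal LHS, but y^n b^n is not regular
Classification: Type 2 (Context-Free)


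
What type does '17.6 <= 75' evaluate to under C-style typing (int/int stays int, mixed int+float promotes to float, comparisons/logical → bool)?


Operand types: float <= int
Rule: comparison yields bool
Result type: bool


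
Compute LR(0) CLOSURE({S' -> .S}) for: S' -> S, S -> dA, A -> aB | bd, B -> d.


Start: S' -> .S
For each item with dot before a nonterminal B, add B -> .γ for every B-production
Closure: [S' -> .S, S -> .dA]


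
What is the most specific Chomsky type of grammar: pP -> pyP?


LHS has context (more than one symbol) and |LHS| ≤ |RHS|
Classification: Type 1 (Context-Sensitive)


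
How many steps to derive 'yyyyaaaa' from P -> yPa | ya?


Derivation: P => yPa => yyPaa => yyyPaaa => yyyyaaaa
Steps: 4


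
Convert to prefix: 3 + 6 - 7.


left-to-right (same/higher precedence on left): tree is (- (+ 3 6) 7)
Prefix: - + 3 6 7


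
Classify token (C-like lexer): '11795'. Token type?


Pattern: digits only
Type: INTEGER_LITERAL


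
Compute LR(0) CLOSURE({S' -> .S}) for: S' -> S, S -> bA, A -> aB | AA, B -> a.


Start: S' -> .S
For each item with dot before a nonterminal B, add B -> .γ for every B-production
Closure: [S' -> .S, S -> .bA]
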